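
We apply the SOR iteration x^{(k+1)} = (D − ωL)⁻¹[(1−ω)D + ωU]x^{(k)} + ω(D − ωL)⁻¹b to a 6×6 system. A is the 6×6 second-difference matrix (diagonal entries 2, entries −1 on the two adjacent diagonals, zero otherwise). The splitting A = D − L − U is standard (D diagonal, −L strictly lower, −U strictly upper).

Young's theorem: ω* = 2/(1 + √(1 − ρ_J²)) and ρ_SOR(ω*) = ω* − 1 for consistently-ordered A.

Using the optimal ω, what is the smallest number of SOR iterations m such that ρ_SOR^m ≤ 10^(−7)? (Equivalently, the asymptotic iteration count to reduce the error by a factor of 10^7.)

B_J for the 6×6 system has eigenvalues cos(kπ/7); ρ_J = cos(π/7) = 0.9009689.
√(1−ρ_J²) = |sin(π/7)| = 0.4338837
Young: ω* = 2/(1+√(1−ρ_J²)) = 2/(1+0.4338837) = 2/1.4338837 = 1.3948133.
At ω = 1.3948133 every |λ(B_ω)| = ω−1, so ρ_SOR = 0.3948133.
For 7 digits: m = 7·ln10 / (−ln 0.3948133) = 16.1181/0.929342 = 17.344; round up → m = 18.

m = 18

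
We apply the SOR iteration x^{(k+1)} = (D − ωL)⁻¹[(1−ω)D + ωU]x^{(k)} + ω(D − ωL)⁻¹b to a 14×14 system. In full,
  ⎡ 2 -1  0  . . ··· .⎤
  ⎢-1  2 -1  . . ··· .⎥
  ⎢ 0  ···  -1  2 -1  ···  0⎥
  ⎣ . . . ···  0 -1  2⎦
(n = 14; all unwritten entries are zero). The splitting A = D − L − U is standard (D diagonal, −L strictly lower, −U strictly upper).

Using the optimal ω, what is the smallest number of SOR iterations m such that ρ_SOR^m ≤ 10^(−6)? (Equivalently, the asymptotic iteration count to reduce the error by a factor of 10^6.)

B_J for the 14×14 system has eigenvalues cos(kπ/15); ρ_J = cos(π/15) = 0.9781476.
√(1−ρ_J²) simplifies to sin(π/15) = 0.2079117.
ω* = 2/(1 + 0.2079117) = 2/1.2079117 = 1.6557502.
At ω = 1.6557502 every |λ(B_ω)| = ω−1, so ρ_SOR = 0.6557502.
m ≥ 6·ln10 / (−ln 0.6557502) = 32.740; smallest integer m = 33.

m = 33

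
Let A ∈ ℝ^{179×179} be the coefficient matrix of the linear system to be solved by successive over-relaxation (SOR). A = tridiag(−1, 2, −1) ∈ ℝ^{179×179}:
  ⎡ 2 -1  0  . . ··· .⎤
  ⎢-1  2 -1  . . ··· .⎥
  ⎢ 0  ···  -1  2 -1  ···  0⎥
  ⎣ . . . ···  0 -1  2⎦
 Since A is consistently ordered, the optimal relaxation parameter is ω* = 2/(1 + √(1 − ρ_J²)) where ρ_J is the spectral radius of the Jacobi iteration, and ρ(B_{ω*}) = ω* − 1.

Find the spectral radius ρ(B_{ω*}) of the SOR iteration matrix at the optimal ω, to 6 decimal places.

ρ_SOR = 0.965694

B_J for the 179×179 system has eigenvalues cos(kπ/180); ρ_J = cos(π/180) = 0.999848.
1 − cos²(π/180) = sin²(π/180) ⇒ √(1−ρ_J²) = sin(π/180) = 0.0174524.
ω* = 2/(1+0.0174524) = 1.965694
ρ_SOR = ω* − 1 = 1.965694 − 1 = 0.965694.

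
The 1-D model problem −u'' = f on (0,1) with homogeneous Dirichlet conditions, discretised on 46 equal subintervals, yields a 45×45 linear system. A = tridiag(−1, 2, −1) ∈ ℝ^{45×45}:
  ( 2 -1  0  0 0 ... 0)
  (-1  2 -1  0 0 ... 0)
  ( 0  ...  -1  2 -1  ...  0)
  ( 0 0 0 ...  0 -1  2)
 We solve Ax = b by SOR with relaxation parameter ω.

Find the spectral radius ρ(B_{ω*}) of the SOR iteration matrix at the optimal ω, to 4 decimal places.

n=45: λ(B_J) = 1 − λ(A)/2 = cos(kπ/46); k=1 gives ρ_J = 0.9977.
√(1−ρ_J²) simplifies to sin(π/46) = 0.06824.
Young: ω* = 2/(1+√(1−ρ_J²)) = 2/(1+0.06824) = 2/1.06824 = 1.8722.
Hence ρ(B_{ω*}) = 1.8722 − 1 = 0.8722.

ρ_SOR = 0.8722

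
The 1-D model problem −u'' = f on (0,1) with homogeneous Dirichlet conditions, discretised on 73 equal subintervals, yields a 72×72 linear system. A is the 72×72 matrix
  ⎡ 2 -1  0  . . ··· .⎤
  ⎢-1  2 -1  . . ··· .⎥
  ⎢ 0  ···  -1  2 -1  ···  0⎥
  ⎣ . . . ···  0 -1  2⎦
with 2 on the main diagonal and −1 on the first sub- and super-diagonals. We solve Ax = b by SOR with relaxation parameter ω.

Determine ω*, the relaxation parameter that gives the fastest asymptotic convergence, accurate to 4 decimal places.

ρ_J = max_k |cos(kπ/73)| = cos(π/73) = 0.9991
√(1−ρ_J²) simplifies to sin(π/73) = 0.04302.
So ω* = 2/1.04302 = 1.9175 (Young).
and ρ(B_{ω*}) = 1.9175 − 1 = 0.9175.

ω* = 1.9175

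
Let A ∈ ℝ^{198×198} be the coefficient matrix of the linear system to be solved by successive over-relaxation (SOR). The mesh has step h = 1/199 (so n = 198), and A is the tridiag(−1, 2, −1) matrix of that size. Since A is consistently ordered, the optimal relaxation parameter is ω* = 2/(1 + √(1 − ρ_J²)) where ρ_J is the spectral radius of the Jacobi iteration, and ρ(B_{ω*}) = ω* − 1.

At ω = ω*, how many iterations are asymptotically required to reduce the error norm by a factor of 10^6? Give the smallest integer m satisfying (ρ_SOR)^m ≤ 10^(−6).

m = 438

ρ_J = max_k |cos(kπ/199)| = cos(π/199) = 0.9998754
√(1−ρ_J²) = |sin(π/199)| = 0.0157862
ω* = 2/(1 + 0.0157862) = 2/1.0157862 = 1.9689183.
[ρ_SOR] ω* − 1 = 0.9689183.
Need (0.9689183)^m ≤ 10^(−6): m ≥ 6·ln10/|ln 0.9689183| = 13.8155/0.031575 = 437.546 ⇒ m = 438.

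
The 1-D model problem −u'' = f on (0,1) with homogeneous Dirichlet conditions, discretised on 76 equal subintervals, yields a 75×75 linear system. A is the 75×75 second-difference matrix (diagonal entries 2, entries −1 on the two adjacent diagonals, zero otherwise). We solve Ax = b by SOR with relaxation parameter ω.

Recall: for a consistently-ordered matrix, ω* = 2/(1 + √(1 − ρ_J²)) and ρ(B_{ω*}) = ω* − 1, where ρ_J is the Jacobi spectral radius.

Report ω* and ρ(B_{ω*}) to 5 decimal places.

n=75: λ(B_J) = 1 − λ(A)/2 = cos(kπ/76); k=1 gives ρ_J = 0.99915.
√(1−ρ_J²) simplifies to sin(π/76) = 0.041325.
Then 2/(1+√(1−ρ_J²)) = 2/(1+0.041325); ω* = 2/1.041325 = 1.92063.
and ρ(B_{ω*}) = 1.92063 − 1 = 0.92063.

ω* = 1.92063, ρ_SOR = 0.92063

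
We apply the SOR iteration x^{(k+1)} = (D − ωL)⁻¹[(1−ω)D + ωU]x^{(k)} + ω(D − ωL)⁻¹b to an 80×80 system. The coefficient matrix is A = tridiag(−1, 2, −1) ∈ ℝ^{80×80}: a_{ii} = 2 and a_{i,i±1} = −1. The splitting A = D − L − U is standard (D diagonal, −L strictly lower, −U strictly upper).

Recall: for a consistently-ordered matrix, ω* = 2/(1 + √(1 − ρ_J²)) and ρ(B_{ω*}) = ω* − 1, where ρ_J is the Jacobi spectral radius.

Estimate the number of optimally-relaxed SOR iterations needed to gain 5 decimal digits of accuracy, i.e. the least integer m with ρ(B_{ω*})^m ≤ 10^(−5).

m = 149

ρ_J = max_k |cos(kπ/81)| = cos(π/81) = 0.9992480
root = sin(π/81) = 0.0387754  (since 1−cos² = sin²).
ω* = 2/(1+0.0387754) = 1.9253440
and ρ(B_{ω*}) = 1.9253440 − 1 = 0.9253440.
ρ_SOR^m ≤ 10^(−5) ⇔ m ≥ 5·ln10/(−ln 0.9253440) = 11.5129/0.0775897 = 148.382; m = ⌈148.382⌉ = 149.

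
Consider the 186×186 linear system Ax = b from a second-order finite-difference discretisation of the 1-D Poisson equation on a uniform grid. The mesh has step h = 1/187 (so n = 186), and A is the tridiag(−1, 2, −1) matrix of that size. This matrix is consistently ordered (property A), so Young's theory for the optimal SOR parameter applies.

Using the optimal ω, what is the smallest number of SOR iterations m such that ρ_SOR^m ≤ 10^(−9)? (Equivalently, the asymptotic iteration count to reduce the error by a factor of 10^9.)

m = 617

With n=186, ρ(Jacobi) = cos(π/187) = 0.9998589.
√(1−ρ_J²) = |sin(π/187)| = 0.0167992
So ω* = 2/1.0167992 = 1.9669567 (Young).
ρ(B_{ω*}) = ω*−1 = 0.9669567
(0.9669567)^m ≤ 10^{−9}  ⇒  m·ln(0.9669567) ≤ −9·ln10  ⇒  m ≥ 616.736  ⇒  m = 617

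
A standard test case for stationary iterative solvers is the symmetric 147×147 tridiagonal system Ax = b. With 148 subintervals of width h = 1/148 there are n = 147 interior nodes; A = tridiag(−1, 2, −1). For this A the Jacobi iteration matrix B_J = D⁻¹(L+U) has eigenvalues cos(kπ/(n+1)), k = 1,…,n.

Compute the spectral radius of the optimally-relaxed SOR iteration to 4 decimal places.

ρ_SOR = 0.9584

spectrum of D⁻¹(L+U) = {cos(kπ/148) : 1≤k≤147}; ρ_J = cos(π/148) = 0.9998.
√(1 − cos²(π/148)) = sin(π/148) ≈ 0.02123.
ω* = 2 / (1 + 0.02123) = 2 / 1.02123 ≈ 1.9584.
ρ(B_{ω*}) = ω*−1 = 0.9584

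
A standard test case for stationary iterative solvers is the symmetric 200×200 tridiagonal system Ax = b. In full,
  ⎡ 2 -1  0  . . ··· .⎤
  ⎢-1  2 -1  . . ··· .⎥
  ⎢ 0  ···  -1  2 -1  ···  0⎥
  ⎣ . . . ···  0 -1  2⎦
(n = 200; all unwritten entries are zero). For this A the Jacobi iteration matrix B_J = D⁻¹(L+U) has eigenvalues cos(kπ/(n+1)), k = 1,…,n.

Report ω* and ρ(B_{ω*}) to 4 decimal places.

ω* = 1.9692, ρ_SOR = 0.9692

With n=200, ρ(Jacobi) = cos(π/201) = 0.9999.
√(1−ρ_J²) = |sin(π/201)| = 0.01563
[ω*] 2 ÷ (1 + 0.01563) = 2 ÷ 1.01563 = 1.9692.
ρ_SOR = ω* − 1 = 1.9692 − 1 = 0.9692.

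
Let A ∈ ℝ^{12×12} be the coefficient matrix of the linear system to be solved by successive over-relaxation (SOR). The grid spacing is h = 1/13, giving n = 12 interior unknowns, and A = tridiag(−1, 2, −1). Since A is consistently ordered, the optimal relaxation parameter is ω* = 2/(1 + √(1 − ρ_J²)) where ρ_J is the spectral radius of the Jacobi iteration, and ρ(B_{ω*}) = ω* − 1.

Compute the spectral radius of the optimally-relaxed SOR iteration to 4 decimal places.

B_J for the 12×12 system has eigenvalues cos(kπ/13); ρ_J = cos(π/13) = 0.9709.
√(1 − cos²(π/13)) = sin(π/13) ≈ 0.23932.
ω* = 2 / (1 + 0.23932) = 2 / 1.23932 ≈ 1.6138.
Hence ρ(B_{ω*}) = 1.6138 − 1 = 0.6138.

ρ_SOR = 0.6138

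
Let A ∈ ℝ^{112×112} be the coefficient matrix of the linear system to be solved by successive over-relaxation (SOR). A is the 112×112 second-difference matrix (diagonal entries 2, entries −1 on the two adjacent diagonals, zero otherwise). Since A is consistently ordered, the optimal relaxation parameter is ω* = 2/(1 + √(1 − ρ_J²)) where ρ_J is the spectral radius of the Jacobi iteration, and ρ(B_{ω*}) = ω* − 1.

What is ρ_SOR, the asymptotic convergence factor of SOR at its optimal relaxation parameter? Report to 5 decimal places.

ρ_SOR = 0.94591

½·tridiag(1,0,1) at n=112: λ_k = cos(kπ/113); max |λ| at k=1 ⇒ ρ_J = cos(π/113) ≈ 0.99961.
√(1−ρ_J²) simplifies to sin(π/113) = 0.027798.
ω* = 2 / (1 + 0.027798) = 2 / 1.027798 ≈ 1.94591.
Hence ρ(B_{ω*}) = 1.94591 − 1 = 0.94591.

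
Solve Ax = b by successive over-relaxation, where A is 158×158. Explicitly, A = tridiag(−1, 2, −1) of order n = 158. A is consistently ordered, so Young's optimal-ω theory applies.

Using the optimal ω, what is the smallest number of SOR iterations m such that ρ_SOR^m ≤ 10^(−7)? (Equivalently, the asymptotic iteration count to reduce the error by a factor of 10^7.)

m = 408

spectrum of D⁻¹(L+U) = {cos(kπ/159) : 1≤k≤158}; ρ_J = cos(π/159) = 0.9998048.
√(1−ρ_J²) = |sin(π/159)| = 0.0197572
ω* = 2/(1+0.0197572) = 1.9612512
[ρ_SOR] ω* − 1 = 0.9612512.
m ≥ 7·ln10 / (−ln 0.9612512) = 407.852; smallest integer m = 408.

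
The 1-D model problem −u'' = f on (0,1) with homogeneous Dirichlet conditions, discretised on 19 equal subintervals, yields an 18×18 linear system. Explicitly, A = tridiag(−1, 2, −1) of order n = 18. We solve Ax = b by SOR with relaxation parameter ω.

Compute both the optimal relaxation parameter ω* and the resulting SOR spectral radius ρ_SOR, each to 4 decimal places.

spectrum of D⁻¹(L+U) = {cos(kπ/19) : 1≤k≤18}; ρ_J = cos(π/19) = 0.9864.
root = sin(π/19) = 0.16459  (since 1−cos² = sin²).
So ω* = 2/1.16459 = 1.7173 (Young).
and ρ(B_{ω*}) = 1.7173 − 1 = 0.7173.

ω* = 1.7173, ρ_SOR = 0.7173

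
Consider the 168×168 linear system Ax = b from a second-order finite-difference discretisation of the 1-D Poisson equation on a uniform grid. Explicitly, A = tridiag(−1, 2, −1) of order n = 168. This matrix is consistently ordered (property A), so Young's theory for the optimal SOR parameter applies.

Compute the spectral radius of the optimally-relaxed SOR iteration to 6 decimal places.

ρ_SOR = 0.963502

½·tridiag(1,0,1) at n=168: λ_k = cos(kπ/169); max |λ| at k=1 ⇒ ρ_J = cos(π/169) ≈ 0.999827.
√(1 − cos²(π/169)) = sin(π/169) ≈ 0.0185882.
ω* = 2/(1+0.0185882) = 1.963502
ρ_SOR = ω* − 1 ≈ 0.963502.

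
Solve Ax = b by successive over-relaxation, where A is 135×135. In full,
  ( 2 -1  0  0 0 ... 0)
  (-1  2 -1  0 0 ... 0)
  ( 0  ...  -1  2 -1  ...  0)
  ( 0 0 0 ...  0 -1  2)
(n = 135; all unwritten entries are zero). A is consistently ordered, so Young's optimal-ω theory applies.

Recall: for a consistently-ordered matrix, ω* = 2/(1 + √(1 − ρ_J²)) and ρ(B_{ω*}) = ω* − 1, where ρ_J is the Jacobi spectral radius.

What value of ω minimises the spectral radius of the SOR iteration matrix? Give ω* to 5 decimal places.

ω* = 1.95485

With n=135, ρ(Jacobi) = cos(π/136) = 0.99973.
√(1 − cos²(π/136)) = sin(π/136) ≈ 0.023098.
Young: ω* = 2/(1+√(1−ρ_J²)) = 2/(1+0.023098) = 2/1.023098 = 1.95485.
ρ_SOR = ω* − 1 = 1.95485 − 1 = 0.95485.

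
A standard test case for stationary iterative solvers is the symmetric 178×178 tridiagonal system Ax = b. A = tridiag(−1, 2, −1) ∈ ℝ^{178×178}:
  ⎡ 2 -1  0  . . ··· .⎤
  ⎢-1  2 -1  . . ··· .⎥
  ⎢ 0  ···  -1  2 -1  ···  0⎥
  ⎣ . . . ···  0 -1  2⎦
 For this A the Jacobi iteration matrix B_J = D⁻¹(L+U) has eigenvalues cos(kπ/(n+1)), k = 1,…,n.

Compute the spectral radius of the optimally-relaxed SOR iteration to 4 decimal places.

ρ_SOR = 0.9655

n=178: λ(B_J) = 1 − λ(A)/2 = cos(kπ/179); k=1 gives ρ_J = 0.9998.
root = sin(π/179) = 0.01755  (since 1−cos² = sin²).
ω* = 2/(1 + 0.01755) = 2/1.01755 = 1.9655.
[ρ_SOR] ω* − 1 = 0.9655.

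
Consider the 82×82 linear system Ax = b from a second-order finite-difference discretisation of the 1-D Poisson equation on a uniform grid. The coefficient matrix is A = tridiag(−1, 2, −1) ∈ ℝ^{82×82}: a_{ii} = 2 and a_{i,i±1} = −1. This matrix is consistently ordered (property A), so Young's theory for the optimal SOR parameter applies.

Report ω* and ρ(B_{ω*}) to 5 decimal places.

ω* = 1.92708, ρ_SOR = 0.92708

spectrum of D⁻¹(L+U) = {cos(kπ/83) : 1≤k≤82}; ρ_J = cos(π/83) = 0.99928.
√(1 − cos²(π/83)) = sin(π/83) ≈ 0.037841.
ω* = 2/(1 + 0.037841) = 2/1.037841 = 1.92708.
Hence ρ(B_{ω*}) = 1.92708 − 1 = 0.92708.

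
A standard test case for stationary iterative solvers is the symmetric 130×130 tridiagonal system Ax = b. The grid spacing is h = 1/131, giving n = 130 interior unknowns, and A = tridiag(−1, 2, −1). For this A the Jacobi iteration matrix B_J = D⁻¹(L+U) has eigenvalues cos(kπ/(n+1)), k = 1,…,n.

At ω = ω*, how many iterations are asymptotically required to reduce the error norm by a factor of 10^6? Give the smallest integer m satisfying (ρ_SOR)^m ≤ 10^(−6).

m = 289

½·tridiag(1,0,1) at n=130: λ_k = cos(kπ/131); max |λ| at k=1 ⇒ ρ_J = cos(π/131) ≈ 0.9997125.
root = sin(π/131) = 0.0239793  (since 1−cos² = sin²).
[ω*] 2 ÷ (1 + 0.0239793) = 2 ÷ 1.0239793 = 1.9531645.
and ρ(B_{ω*}) = 1.9531645 − 1 = 0.9531645.
m ≥ 6·ln10 / (−ln 0.9531645) = 288.016; smallest integer m = 289.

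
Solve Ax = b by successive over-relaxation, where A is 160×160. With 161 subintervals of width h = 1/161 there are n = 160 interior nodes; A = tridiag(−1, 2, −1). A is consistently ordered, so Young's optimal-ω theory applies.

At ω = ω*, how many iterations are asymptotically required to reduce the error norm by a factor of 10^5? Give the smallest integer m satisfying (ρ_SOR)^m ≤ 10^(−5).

½·tridiag(1,0,1) at n=160: λ_k = cos(kπ/161); max |λ| at k=1 ⇒ ρ_J = cos(π/161) ≈ 0.9998096.
√(1−ρ_J²) = |sin(π/161)| = 0.0195118
ω* = 2 / (1 + 0.0195118) = 2 / 1.0195118 ≈ 1.9617232.
ρ_SOR = ω* − 1 ≈ 0.9617232.
m ≥ 5·ln10 / (−ln 0.9617232) = 294.986; smallest integer m = 295.

m = 295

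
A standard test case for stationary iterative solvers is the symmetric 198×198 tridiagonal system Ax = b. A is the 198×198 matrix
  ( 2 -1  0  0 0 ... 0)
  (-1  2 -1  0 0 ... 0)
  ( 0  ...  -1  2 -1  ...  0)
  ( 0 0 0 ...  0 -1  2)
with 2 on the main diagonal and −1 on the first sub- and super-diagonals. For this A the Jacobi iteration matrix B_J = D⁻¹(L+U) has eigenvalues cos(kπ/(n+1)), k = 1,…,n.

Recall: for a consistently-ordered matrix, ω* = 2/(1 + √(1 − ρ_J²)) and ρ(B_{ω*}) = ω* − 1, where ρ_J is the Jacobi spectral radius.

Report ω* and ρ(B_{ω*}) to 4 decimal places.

ω* = 1.9689, ρ_SOR = 0.9689

[ρ_J] n=198: ρ(B_J) = cos(π/(n+1)) = cos(π/199) = 0.9999.
root = sin(π/199) = 0.01579  (since 1−cos² = sin²).
Young: ω* = 2/(1+√(1−ρ_J²)) = 2/(1+0.01579) = 2/1.01579 = 1.9689.
ρ_SOR = ω* − 1 ≈ 0.9689.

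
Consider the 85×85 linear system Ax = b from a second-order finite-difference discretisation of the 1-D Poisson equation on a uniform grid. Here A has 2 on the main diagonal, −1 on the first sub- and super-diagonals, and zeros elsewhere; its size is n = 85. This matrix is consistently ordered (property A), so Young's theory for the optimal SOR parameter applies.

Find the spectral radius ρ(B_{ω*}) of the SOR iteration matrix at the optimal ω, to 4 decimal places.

B_J for the 85×85 system has eigenvalues cos(kπ/86); ρ_J = cos(π/86) = 0.9993.
1 − cos²(π/86) = sin²(π/86) ⇒ √(1−ρ_J²) = sin(π/86) = 0.03652.
Then 2/(1+√(1−ρ_J²)) = 2/(1+0.03652); ω* = 2/1.03652 = 1.9295.
and ρ(B_{ω*}) = 1.9295 − 1 = 0.9295.

ρ_SOR = 0.9295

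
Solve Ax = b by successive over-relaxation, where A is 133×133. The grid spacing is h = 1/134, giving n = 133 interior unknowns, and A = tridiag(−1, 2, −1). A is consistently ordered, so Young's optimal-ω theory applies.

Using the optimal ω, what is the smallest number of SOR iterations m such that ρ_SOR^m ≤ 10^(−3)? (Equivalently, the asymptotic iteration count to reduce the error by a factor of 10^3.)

m = 148

n=133: λ(B_J) = 1 − λ(A)/2 = cos(kπ/134); k=1 gives ρ_J = 0.9997252.
1 − cos²(π/134) = sin²(π/134) ⇒ √(1−ρ_J²) = sin(π/134) = 0.0234426.
ω* = 2/(1 + 0.0234426) = 2/1.0234426 = 1.9541887.
[ρ_SOR] ω* − 1 = 0.9541887.
For 3 digits: m = 3·ln10 / (−ln 0.9541887) = 6.90776/0.0468938 = 147.306; round up → m = 148.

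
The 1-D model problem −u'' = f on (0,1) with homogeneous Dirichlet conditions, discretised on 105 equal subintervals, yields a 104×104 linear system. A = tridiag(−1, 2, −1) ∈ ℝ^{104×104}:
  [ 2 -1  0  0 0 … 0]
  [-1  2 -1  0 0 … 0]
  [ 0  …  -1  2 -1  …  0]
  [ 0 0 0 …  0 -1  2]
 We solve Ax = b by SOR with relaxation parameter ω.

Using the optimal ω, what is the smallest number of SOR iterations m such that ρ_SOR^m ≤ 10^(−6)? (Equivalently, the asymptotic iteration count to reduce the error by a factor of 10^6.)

m = 231

spectrum of D⁻¹(L+U) = {cos(kπ/105) : 1≤k≤104}; ρ_J = cos(π/105) = 0.9995524.
√(1−ρ_J²) simplifies to sin(π/105) = 0.0299155.
[ω*] 2 ÷ (1 + 0.0299155) = 2 ÷ 1.0299155 = 1.9419069.
and ρ(B_{ω*}) = 1.9419069 − 1 = 0.9419069.
6·ln10 = 13.8155; −ln(0.9419069) = 0.0598488; m = ⌈13.8155/0.0598488⌉ = ⌈230.840⌉ = 231.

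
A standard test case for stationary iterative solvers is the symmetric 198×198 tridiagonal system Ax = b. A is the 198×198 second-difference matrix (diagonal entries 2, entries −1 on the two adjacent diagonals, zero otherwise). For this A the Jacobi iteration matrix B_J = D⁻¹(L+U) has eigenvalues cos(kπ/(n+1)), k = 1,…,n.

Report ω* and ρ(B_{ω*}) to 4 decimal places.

B_J for the 198×198 system has eigenvalues cos(kπ/199); ρ_J = cos(π/199) = 0.9999.
√(1−ρ_J²) = |sin(π/199)| = 0.01579
Young: ω* = 2/(1+√(1−ρ_J²)) = 2/(1+0.01579) = 2/1.01579 = 1.9689.
ρ(B_{ω*}) = ω*−1 = 0.9689

ω* = 1.9689, ρ_SOR = 0.9689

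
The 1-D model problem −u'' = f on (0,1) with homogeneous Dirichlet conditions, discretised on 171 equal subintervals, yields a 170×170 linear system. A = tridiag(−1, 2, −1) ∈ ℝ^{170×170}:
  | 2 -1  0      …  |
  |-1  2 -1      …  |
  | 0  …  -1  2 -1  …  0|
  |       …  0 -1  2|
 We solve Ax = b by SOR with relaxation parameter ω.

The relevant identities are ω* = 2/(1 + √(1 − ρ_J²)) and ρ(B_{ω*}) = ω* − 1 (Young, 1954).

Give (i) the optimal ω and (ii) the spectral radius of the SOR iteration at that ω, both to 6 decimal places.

ω* = 1.963921, ρ_SOR = 0.963921

spectrum of D⁻¹(L+U) = {cos(kπ/171) : 1≤k≤170}; ρ_J = cos(π/171) = 0.999831.
1 − cos²(π/171) = sin²(π/171) ⇒ √(1−ρ_J²) = sin(π/171) = 0.0183709.
ω* = 2/(1 + 0.0183709) = 2/1.0183709 = 1.963921.
and ρ(B_{ω*}) = 1.963921 − 1 = 0.963921.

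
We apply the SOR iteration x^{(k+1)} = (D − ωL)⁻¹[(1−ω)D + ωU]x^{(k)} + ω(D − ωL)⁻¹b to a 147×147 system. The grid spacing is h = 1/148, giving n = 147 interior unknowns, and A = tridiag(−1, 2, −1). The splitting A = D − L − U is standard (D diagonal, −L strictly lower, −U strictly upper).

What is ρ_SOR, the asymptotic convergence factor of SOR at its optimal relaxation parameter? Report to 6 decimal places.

ρ_SOR = 0.958432

[ρ_J] n=147: ρ(B_J) = cos(π/(n+1)) = cos(π/148) = 0.999775.
√(1−ρ_J²) = |sin(π/148)| = 0.0212254
Then 2/(1+√(1−ρ_J²)) = 2/(1+0.0212254); ω* = 2/1.0212254 = 1.958432.
ρ_SOR = ω* − 1 ≈ 0.958432.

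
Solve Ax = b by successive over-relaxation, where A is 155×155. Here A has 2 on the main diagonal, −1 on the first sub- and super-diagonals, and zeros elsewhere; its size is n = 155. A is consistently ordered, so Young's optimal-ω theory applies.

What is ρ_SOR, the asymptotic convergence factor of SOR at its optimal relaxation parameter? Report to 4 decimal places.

ρ_SOR = 0.9605

spectrum of D⁻¹(L+U) = {cos(kπ/156) : 1≤k≤155}; ρ_J = cos(π/156) = 0.9998.
√(1−ρ_J²) = |sin(π/156)| = 0.02014
ω* = 2 / (1 + 0.02014) = 2 / 1.02014 ≈ 1.9605.
At ω = 1.9605 every |λ(B_ω)| = ω−1, so ρ_SOR = 0.9605.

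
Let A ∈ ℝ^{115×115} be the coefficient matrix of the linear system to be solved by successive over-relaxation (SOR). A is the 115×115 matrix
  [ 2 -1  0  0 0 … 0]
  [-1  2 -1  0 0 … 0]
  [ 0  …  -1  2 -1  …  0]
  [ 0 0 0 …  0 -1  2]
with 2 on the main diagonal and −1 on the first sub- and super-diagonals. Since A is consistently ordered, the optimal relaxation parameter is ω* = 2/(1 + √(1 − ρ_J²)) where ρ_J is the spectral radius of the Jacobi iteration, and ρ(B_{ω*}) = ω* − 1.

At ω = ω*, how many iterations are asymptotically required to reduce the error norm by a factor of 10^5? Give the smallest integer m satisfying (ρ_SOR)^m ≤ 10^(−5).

m = 213

[ρ_J] n=115: ρ(B_J) = cos(π/(n+1)) = cos(π/116) = 0.9996333.
√(1−ρ_J²) = |sin(π/116)| = 0.0270794
ω* = 2/(1 + 0.0270794) = 2/1.0270794 = 1.9472691.
Hence ρ(B_{ω*}) = 1.9472691 − 1 = 0.9472691.
ρ_SOR^m ≤ 10^(−5) ⇔ m ≥ 5·ln10/(−ln 0.9472691) = 11.5129/0.0541721 = 212.525; m = ⌈212.525⌉ = 213.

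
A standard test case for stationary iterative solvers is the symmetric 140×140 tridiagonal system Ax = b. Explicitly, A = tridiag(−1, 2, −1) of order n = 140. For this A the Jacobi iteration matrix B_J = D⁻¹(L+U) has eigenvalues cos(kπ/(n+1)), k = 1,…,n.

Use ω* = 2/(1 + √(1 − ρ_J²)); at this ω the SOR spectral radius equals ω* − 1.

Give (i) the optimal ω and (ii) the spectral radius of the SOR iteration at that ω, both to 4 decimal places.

n=140: λ(B_J) = 1 − λ(A)/2 = cos(kπ/141); k=1 gives ρ_J = 0.9998.
√(1 − cos²(π/141)) = sin(π/141) ≈ 0.02228.
Then 2/(1+√(1−ρ_J²)) = 2/(1+0.02228); ω* = 2/1.02228 = 1.9564.
ρ(B_{ω*}) = ω*−1 = 0.9564

ω* = 1.9564, ρ_SOR = 0.9564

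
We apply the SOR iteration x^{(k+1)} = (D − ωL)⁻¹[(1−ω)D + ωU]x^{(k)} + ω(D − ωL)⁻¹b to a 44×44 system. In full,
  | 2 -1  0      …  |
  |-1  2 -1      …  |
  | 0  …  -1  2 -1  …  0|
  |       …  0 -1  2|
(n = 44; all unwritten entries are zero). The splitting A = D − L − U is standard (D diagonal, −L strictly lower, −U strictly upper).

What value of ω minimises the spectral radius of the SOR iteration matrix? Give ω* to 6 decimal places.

With n=44, ρ(Jacobi) = cos(π/45) = 0.997564.
1 − cos²(π/45) = sin²(π/45) ⇒ √(1−ρ_J²) = sin(π/45) = 0.0697565.
ω* = 2/(1 + 0.0697565) = 2/1.0697565 = 1.869584.
and ρ(B_{ω*}) = 1.869584 − 1 = 0.869584.

ω* = 1.869584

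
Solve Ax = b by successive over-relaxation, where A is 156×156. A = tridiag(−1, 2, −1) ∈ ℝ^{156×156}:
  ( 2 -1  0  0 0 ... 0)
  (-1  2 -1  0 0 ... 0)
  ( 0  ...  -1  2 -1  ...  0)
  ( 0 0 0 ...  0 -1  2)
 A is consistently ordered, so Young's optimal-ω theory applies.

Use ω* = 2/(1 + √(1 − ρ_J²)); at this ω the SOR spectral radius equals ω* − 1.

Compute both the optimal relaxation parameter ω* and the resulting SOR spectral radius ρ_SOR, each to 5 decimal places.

spectrum of D⁻¹(L+U) = {cos(kπ/157) : 1≤k≤156}; ρ_J = cos(π/157) = 0.99980.
√(1 − cos²(π/157)) = sin(π/157) ≈ 0.020009.
Then 2/(1+√(1−ρ_J²)) = 2/(1+0.020009); ω* = 2/1.020009 = 1.96077.
ρ_SOR = ω* − 1 = 1.96077 − 1 = 0.96077.

ω* = 1.96077, ρ_SOR = 0.96077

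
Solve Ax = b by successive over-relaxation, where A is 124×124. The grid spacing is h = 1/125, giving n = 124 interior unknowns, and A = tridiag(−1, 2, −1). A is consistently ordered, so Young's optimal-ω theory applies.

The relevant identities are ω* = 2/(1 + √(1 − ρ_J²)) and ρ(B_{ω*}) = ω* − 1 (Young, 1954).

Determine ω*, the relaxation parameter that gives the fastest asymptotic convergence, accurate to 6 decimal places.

ω* = 1.950972

With n=124, ρ(Jacobi) = cos(π/125) = 0.999684.
√(1−ρ_J²) = |sin(π/125)| = 0.0251301
ω* = 2/(1+0.0251301) = 1.950972
and ρ(B_{ω*}) = 1.950972 − 1 = 0.950972.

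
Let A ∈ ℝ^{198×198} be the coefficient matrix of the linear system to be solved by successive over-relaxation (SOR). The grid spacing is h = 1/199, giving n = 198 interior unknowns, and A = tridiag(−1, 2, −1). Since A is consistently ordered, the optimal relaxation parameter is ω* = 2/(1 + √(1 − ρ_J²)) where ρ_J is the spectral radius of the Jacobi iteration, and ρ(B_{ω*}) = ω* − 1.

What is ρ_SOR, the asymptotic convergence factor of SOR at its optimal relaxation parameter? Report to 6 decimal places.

ρ_SOR = 0.968918

½·tridiag(1,0,1) at n=198: λ_k = cos(kπ/199); max |λ| at k=1 ⇒ ρ_J = cos(π/199) ≈ 0.999875.
1 − cos²(π/199) = sin²(π/199) ⇒ √(1−ρ_J²) = sin(π/199) = 0.0157862.
ω* = 2/(1 + 0.0157862) = 2/1.0157862 = 1.968918.
[ρ_SOR] ω* − 1 = 0.968918.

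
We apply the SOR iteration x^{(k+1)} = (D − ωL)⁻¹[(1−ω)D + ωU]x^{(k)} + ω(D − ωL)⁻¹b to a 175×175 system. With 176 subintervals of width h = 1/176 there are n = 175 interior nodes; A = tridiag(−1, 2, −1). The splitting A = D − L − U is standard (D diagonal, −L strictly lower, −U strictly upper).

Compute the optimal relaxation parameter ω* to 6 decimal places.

½·tridiag(1,0,1) at n=175: λ_k = cos(kπ/176); max |λ| at k=1 ⇒ ρ_J = cos(π/176) ≈ 0.999841.
√(1−ρ_J²) = |sin(π/176)| = 0.0178490
[ω*] 2 ÷ (1 + 0.0178490) = 2 ÷ 1.0178490 = 1.964928.
At ω = 1.964928 every |λ(B_ω)| = ω−1, so ρ_SOR = 0.964928.

ω* = 1.964928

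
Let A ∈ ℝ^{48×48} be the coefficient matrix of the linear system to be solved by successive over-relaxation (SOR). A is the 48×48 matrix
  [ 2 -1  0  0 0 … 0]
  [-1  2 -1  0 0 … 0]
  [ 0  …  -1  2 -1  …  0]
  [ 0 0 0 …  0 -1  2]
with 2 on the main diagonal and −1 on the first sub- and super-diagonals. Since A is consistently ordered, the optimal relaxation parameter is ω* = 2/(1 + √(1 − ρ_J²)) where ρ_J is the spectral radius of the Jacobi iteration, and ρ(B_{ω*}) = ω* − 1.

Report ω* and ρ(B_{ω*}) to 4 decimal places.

ω* = 1.8796, ρ_SOR = 0.8796

spectrum of D⁻¹(L+U) = {cos(kπ/49) : 1≤k≤48}; ρ_J = cos(π/49) = 0.9979.
1 − cos²(π/49) = sin²(π/49) ⇒ √(1−ρ_J²) = sin(π/49) = 0.06407.
ω* = 2/(1 + 0.06407) = 2/1.06407 = 1.8796.
ρ_SOR = ω* − 1 ≈ 0.8796.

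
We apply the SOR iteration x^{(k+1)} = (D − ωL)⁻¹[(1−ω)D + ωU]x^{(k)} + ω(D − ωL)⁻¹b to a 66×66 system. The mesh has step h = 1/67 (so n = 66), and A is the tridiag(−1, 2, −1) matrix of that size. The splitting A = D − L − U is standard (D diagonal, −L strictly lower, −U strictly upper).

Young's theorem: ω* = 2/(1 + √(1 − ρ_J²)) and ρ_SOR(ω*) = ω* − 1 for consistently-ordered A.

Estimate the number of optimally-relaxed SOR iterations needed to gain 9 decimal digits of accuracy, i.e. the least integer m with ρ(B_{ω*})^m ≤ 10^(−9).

½·tridiag(1,0,1) at n=66: λ_k = cos(kπ/67); max |λ| at k=1 ⇒ ρ_J = cos(π/67) ≈ 0.9989009.
1 − cos²(π/67) = sin²(π/67) ⇒ √(1−ρ_J²) = sin(π/67) = 0.0468723.
So ω* = 2/1.0468723 = 1.9104527 (Young).
At ω = 1.9104527 every |λ(B_ω)| = ω−1, so ρ_SOR = 0.9104527.
ρ_SOR^m ≤ 10^(−9) ⇔ m ≥ 9·ln10/(−ln 0.9104527) = 20.7233/0.0938133 = 220.899; m = ⌈220.899⌉ = 221.

m = 221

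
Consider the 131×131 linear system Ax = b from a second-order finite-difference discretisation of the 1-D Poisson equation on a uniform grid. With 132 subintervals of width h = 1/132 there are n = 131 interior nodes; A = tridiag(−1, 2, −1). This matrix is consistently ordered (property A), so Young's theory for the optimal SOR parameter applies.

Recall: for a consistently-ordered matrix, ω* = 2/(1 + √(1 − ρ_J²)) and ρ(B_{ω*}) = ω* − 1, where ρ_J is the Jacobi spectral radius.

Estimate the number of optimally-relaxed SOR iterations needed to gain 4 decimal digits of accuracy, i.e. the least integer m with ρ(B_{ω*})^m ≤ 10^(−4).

m = 194

n=131: λ(B_J) = 1 − λ(A)/2 = cos(kπ/132); k=1 gives ρ_J = 0.9997168.
1 − cos²(π/132) = sin²(π/132) ⇒ √(1−ρ_J²) = sin(π/132) = 0.0237977.
ω* = 2/(1 + 0.0237977) = 2/1.0237977 = 1.9535109.
Hence ρ(B_{ω*}) = 1.9535109 − 1 = 0.9535109.
m ≥ 4·ln10 / (−ln 0.9535109) = 193.477; smallest integer m = 194.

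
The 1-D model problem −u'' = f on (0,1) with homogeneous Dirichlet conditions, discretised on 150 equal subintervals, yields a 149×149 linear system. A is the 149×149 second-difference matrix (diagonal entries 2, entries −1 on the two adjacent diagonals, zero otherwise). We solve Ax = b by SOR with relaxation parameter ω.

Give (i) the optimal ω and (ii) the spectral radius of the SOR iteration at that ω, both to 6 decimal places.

ω* = 1.958974, ρ_SOR = 0.958974

½·tridiag(1,0,1) at n=149: λ_k = cos(kπ/150); max |λ| at k=1 ⇒ ρ_J = cos(π/150) ≈ 0.999781.
√(1−ρ_J²) simplifies to sin(π/150) = 0.0209424.
So ω* = 2/1.0209424 = 1.958974 (Young).
and ρ(B_{ω*}) = 1.958974 − 1 = 0.958974.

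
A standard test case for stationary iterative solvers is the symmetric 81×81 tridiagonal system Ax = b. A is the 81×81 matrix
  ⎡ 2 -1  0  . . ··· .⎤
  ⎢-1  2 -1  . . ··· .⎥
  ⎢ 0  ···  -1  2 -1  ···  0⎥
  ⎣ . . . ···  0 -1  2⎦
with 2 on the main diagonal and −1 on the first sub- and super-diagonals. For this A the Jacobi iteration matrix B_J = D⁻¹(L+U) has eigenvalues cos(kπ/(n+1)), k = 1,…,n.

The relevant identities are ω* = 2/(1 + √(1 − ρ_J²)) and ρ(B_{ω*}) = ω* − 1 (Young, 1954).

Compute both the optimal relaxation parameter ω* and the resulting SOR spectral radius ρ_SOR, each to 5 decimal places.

ω* = 1.92622, ρ_SOR = 0.92622

½·tridiag(1,0,1) at n=81: λ_k = cos(kπ/82); max |λ| at k=1 ⇒ ρ_J = cos(π/82) ≈ 0.99927.
√(1−ρ_J²) = |sin(π/82)| = 0.038303
ω* = 2/(1 + 0.038303) = 2/1.038303 = 1.92622.
ρ_SOR = ω* − 1 ≈ 0.92622.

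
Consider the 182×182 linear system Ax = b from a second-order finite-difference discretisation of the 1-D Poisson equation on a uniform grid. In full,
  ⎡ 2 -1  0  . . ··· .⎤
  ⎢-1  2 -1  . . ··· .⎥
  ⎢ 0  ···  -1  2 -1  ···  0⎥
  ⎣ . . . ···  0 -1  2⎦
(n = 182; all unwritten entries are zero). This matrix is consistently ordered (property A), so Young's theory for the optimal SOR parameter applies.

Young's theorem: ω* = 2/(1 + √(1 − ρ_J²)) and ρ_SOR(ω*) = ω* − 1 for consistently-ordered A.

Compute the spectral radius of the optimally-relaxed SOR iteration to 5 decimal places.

ρ_SOR = 0.96625

B_J for the 182×182 system has eigenvalues cos(kπ/183); ρ_J = cos(π/183) = 0.99985.
1 − cos²(π/183) = sin²(π/183) ⇒ √(1−ρ_J²) = sin(π/183) = 0.017166.
Young: ω* = 2/(1+√(1−ρ_J²)) = 2/(1+0.017166) = 2/1.017166 = 1.96625.
ρ_SOR = ω* − 1 ≈ 0.96625.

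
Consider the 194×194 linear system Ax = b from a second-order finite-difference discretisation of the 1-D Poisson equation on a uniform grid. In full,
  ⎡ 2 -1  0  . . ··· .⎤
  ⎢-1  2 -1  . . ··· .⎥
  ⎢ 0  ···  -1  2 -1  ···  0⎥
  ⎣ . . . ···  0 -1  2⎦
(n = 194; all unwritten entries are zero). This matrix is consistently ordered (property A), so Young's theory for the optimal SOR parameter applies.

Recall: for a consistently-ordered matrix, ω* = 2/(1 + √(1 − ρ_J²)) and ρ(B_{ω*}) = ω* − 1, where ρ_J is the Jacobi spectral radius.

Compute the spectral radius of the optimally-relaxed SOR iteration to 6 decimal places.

ρ_SOR = 0.968291

With n=194, ρ(Jacobi) = cos(π/195) = 0.999870.
√(1−ρ_J²) = |sin(π/195)| = 0.0161100
Young: ω* = 2/(1+√(1−ρ_J²)) = 2/(1+0.0161100) = 2/1.0161100 = 1.968291.
At ω = 1.968291 every |λ(B_ω)| = ω−1, so ρ_SOR = 0.968291.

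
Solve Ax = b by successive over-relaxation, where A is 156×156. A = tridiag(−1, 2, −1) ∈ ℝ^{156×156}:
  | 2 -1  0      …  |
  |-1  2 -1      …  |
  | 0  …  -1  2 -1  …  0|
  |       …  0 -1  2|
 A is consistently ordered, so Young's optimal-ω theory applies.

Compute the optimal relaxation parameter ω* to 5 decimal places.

ω* = 1.96077

ρ_J = max_k |cos(kπ/157)| = cos(π/157) = 0.99980
√(1−ρ_J²) simplifies to sin(π/157) = 0.020009.
Young: ω* = 2/(1+√(1−ρ_J²)) = 2/(1+0.020009) = 2/1.020009 = 1.96077.
ρ(B_{ω*}) = ω*−1 = 0.96077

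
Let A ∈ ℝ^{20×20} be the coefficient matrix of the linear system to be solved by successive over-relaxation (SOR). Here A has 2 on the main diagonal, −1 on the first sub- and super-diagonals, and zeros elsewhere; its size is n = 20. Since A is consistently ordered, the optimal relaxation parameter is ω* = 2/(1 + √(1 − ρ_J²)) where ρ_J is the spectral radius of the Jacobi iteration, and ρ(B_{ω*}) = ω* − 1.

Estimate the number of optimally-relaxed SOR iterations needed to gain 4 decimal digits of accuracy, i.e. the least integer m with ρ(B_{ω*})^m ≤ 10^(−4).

m = 31

n=20: λ(B_J) = 1 − λ(A)/2 = cos(kπ/21); k=1 gives ρ_J = 0.9888308.
√(1−ρ_J²) simplifies to sin(π/21) = 0.1490423.
ω* = 2/(1 + 0.1490423) = 2/1.1490423 = 1.7405800.
At ω = 1.7405800 every |λ(B_ω)| = ω−1, so ρ_SOR = 0.7405800.
ρ_SOR^m ≤ 10^(−4) ⇔ m ≥ 4·ln10/(−ln 0.7405800) = 9.21034/0.300322 = 30.668; m = ⌈30.668⌉ = 31.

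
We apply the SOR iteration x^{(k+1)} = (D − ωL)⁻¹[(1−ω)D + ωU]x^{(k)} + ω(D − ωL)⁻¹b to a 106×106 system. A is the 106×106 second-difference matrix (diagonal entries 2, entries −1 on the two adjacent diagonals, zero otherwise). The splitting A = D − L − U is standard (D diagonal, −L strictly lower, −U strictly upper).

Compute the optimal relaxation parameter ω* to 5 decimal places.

n=106: λ(B_J) = 1 − λ(A)/2 = cos(kπ/107); k=1 gives ρ_J = 0.99957.
√(1−ρ_J²) simplifies to sin(π/107) = 0.029356.
ω* = 2/(1 + 0.029356) = 2/1.029356 = 1.94296.
At ω = 1.94296 every |λ(B_ω)| = ω−1, so ρ_SOR = 0.94296.

ω* = 1.94296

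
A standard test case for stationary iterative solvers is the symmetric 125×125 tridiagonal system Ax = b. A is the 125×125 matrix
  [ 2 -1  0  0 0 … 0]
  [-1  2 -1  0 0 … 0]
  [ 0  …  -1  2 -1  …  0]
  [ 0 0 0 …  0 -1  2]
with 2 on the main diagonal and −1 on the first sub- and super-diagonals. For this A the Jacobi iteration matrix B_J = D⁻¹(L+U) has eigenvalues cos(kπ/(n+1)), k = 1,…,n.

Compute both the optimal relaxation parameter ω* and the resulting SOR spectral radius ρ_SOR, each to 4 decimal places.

½·tridiag(1,0,1) at n=125: λ_k = cos(kπ/126); max |λ| at k=1 ⇒ ρ_J = cos(π/126) ≈ 0.9997.
root = sin(π/126) = 0.02493  (since 1−cos² = sin²).
ω* = 2/(1 + 0.02493) = 2/1.02493 = 1.9514.
and ρ(B_{ω*}) = 1.9514 − 1 = 0.9514.

ω* = 1.9514, ρ_SOR = 0.9514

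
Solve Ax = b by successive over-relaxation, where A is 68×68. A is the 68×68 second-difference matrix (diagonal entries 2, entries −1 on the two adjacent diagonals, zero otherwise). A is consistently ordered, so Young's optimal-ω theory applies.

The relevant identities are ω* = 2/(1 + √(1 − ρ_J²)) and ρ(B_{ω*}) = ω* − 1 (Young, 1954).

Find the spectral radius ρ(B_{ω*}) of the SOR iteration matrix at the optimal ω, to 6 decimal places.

B_J for the 68×68 system has eigenvalues cos(kπ/69); ρ_J = cos(π/69) = 0.998964.
root = sin(π/69) = 0.0455146  (since 1−cos² = sin²).
[ω*] 2 ÷ (1 + 0.0455146) = 2 ÷ 1.0455146 = 1.912934.
ρ_SOR = ω* − 1 ≈ 0.912934.

ρ_SOR = 0.912934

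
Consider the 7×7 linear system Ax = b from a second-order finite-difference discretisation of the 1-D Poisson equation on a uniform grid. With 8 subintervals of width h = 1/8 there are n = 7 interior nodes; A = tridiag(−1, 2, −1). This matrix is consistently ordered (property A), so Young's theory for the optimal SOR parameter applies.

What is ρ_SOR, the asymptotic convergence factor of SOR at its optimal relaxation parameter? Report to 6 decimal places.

½·tridiag(1,0,1) at n=7: λ_k = cos(kπ/8); max |λ| at k=1 ⇒ ρ_J = cos(π/8) ≈ 0.923880.
√(1 − cos²(π/8)) = sin(π/8) ≈ 0.3826834.
ω* = 2 / (1 + 0.3826834) = 2 / 1.3826834 ≈ 1.446463.
ρ(B_{ω*}) = ω*−1 = 0.446463

ρ_SOR = 0.446463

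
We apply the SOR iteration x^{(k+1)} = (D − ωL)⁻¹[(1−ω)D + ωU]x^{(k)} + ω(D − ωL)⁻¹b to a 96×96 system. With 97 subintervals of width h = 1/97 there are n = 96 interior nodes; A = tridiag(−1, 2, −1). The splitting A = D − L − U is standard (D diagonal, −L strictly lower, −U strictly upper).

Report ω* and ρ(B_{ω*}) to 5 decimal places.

ω* = 1.93727, ρ_SOR = 0.93727

[ρ_J] n=96: ρ(B_J) = cos(π/(n+1)) = cos(π/97) = 0.99948.
√(1−ρ_J²) simplifies to sin(π/97) = 0.032382.
ω* = 2/(1 + 0.032382) = 2/1.032382 = 1.93727.
Hence ρ(B_{ω*}) = 1.93727 − 1 = 0.93727.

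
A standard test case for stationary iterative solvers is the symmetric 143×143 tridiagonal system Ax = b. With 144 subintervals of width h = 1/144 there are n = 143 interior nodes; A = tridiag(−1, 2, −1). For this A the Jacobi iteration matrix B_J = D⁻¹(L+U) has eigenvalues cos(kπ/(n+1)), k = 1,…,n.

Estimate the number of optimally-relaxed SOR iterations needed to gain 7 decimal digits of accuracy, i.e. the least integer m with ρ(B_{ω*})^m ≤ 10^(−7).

m = 370

[ρ_J] n=143: ρ(B_J) = cos(π/(n+1)) = cos(π/144) = 0.9997620.
√(1−ρ_J²) = |sin(π/144)| = 0.0218149
So ω* = 2/1.0218149 = 1.9573017 (Young).
ρ_SOR = ω* − 1 ≈ 0.9573017.
(0.9573017)^m ≤ 10^{−7}  ⇒  m·ln(0.9573017) ≤ −7·ln10  ⇒  m ≥ 369.370  ⇒  m = 370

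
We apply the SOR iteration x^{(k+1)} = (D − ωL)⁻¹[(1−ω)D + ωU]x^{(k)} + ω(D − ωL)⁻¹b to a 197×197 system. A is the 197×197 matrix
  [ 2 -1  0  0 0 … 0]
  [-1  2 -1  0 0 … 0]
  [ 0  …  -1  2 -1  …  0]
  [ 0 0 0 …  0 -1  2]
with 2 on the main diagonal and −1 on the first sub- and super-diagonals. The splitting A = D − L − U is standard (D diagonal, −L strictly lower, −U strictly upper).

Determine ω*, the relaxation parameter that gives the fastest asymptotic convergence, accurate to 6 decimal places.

spectrum of D⁻¹(L+U) = {cos(kπ/198) : 1≤k≤197}; ρ_J = cos(π/198) = 0.999874.
√(1−ρ_J²) = |sin(π/198)| = 0.0158660
[ω*] 2 ÷ (1 + 0.0158660) = 2 ÷ 1.0158660 = 1.968764.
and ρ(B_{ω*}) = 1.968764 − 1 = 0.968764.

ω* = 1.968764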